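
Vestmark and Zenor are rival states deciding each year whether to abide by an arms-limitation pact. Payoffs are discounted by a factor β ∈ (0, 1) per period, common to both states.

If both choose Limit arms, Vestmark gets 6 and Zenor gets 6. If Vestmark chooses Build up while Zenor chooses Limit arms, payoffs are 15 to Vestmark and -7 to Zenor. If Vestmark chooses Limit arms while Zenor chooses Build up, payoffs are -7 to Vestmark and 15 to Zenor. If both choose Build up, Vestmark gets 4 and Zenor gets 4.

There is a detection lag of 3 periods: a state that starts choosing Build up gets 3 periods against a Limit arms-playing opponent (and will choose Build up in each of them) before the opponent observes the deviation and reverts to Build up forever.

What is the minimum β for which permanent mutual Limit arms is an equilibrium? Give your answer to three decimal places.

0.935

Deviating for the 3 undetected periods gains 15−6 = 9 per period over cooperation, then loses 6−4 = 2 per period forever once punishment starts.
Gain: 9(1 + β + … + β^2); loss: 2·β^3/(1−β).
No profitable deviation ⇔ 9(1−β^3) ≤ 2·β^3, i.e. β^3 ≥ 9/(9+2) = 9/11.
Hence β ≥ (9/11)^(1/3) ≈ 0.935.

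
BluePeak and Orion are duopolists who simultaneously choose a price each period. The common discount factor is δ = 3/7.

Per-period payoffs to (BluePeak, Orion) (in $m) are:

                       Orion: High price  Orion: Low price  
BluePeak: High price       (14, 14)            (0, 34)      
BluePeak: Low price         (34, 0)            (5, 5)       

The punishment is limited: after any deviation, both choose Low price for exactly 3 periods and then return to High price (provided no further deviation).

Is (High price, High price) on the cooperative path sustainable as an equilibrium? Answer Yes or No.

No

IC: δ+…+δ^3 ≥ (34−14)/(14−5) = 20/9.
At δ = 3/7: partial sum = 0.6910 < 2.2222. Cooperation not sustainable.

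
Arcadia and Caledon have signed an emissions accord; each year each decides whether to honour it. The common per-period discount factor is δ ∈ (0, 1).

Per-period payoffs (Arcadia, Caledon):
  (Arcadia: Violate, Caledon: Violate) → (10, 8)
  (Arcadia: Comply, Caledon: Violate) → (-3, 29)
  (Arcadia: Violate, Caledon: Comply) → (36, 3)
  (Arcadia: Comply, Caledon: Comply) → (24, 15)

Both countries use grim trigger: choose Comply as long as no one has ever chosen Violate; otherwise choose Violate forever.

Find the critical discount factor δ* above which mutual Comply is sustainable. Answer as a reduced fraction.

2/3

Arcadia: cooperation gives 24 each period; deviation gives 36 once then 10 forever.
  24/(1−δ) ≥ 36 + 10δ/(1−δ) ⇒ δ ≥ 12/26 = 6/13.
Caledon: cooperation gives 15 each period; deviation gives 29 once then 8 forever.
  δ ≥ 14/21 = 2/3.
Both must hold, so the binding constraint is Caledon's: δ ≥ 2/3.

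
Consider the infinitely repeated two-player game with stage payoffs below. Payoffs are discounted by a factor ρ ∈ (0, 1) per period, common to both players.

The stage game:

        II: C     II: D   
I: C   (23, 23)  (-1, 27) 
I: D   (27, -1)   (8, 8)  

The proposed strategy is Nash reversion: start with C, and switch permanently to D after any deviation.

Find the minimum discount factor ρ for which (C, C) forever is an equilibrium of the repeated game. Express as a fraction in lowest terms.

23/(1−ρ) ≥ 27 + 8ρ/(1−ρ)
23 ≥ 27 − 19ρ
ρ ≥ 4/19.

4/19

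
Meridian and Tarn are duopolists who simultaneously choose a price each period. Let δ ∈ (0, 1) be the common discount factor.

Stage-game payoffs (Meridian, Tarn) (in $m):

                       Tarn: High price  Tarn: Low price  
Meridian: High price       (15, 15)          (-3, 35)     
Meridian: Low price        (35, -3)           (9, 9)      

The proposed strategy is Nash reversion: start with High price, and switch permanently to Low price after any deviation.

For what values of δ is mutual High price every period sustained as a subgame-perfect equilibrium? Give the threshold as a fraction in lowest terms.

One-period gain from deviating is 35 − 15 = 20. The loss is 15 − 9 = 6 in every subsequent period, with present value 6·δ/(1−δ).
Deviation is unprofitable when 6·δ/(1−δ) ≥ 20, i.e. δ/(1−δ) ≥ 10/3.
Equivalently δ ≥ 20/(20+6) = 10/13.

10/13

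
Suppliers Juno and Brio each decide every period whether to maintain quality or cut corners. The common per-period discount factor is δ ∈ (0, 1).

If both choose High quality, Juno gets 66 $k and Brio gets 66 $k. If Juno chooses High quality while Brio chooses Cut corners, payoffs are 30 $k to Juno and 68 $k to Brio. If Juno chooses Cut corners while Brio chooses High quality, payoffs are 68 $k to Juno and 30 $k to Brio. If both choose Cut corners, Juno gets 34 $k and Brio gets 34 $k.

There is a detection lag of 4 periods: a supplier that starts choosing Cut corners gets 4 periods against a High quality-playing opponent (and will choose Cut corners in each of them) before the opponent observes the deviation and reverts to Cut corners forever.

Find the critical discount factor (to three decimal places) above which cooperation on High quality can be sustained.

0.492

The best deviation is to choose Cut corners for all 4 undetected periods, earning 68 each, then 34 forever once detected.
Deviation value: 68(1−δ^4)/(1−δ) + 34δ^4/(1−δ); cooperation value: 66/(1−δ).
IC: 66 ≥ 68(1−δ^4) + 34δ^4 = 68 − 34δ^4.
So δ^4 ≥ 2/34 = 1/17, giving δ ≥ (1/17)^(1/4) ≈ 0.492.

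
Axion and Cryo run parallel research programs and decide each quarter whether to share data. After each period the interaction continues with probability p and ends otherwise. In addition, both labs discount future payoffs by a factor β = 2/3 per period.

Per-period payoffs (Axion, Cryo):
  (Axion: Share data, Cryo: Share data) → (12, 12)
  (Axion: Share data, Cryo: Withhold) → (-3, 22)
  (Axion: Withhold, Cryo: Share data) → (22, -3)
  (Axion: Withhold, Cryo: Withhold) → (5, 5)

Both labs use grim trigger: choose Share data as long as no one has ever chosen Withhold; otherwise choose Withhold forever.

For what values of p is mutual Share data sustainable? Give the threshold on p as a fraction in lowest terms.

Expected continuation weight on next period's payoff is β·p = 2/3·p, which plays the role of the discount factor.
Cooperation requires 2/3·p ≥ (22−12)/(22−5) = 10/17, hence p ≥ 15/17.

15/17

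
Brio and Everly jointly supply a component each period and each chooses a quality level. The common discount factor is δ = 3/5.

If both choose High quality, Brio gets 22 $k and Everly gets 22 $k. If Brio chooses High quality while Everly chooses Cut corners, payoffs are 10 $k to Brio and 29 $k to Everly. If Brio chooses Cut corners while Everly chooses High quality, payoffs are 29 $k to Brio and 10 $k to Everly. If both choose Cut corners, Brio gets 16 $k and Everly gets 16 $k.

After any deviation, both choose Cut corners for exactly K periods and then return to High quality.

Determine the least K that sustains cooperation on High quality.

3

No profitable deviation requires (22−16)(δ+…+δ^K) ≥ 29−22, i.e. δ+…+δ^K ≥ 7/6 ≈ 1.1667.
With δ = 3/5, the partial sums are K=1: 0.6000, K=2: 0.9600, K=3: 1.1760.
K = 3 is the first length at which the sum reaches 1.1667.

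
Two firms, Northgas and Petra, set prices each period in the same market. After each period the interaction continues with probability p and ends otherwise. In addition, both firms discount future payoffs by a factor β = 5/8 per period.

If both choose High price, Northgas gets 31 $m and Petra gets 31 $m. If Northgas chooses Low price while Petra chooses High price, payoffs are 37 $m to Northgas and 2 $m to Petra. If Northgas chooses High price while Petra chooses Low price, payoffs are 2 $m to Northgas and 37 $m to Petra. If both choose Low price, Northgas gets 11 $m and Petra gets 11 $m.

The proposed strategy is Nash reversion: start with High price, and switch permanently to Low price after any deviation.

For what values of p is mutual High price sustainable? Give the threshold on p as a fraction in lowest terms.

24/65

Expected continuation weight on next period's payoff is β·p = 5/8·p, which plays the role of the discount factor.
Cooperation requires 5/8·p ≥ (37−31)/(37−11) = 3/13, hence p ≥ 24/65.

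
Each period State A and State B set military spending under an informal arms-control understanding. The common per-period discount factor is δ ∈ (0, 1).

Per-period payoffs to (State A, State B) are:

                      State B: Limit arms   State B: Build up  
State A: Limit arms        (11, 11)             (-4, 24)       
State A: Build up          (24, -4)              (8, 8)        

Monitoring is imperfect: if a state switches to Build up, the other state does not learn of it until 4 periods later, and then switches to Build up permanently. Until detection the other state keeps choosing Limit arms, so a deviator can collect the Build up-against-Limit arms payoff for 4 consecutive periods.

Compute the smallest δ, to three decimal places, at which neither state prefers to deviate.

0.949

A deviator earns 24 for 4 periods, then 8 forever; cooperating earns 11 forever. Multiplying the IC by (1−δ):
11 ≥ 24(1−δ^4) + 8δ^4, so 16·δ^4 ≥ 13 and δ^4 ≥ 13/16.
δ ≥ (13/16)^(1/4) ≈ 0.949.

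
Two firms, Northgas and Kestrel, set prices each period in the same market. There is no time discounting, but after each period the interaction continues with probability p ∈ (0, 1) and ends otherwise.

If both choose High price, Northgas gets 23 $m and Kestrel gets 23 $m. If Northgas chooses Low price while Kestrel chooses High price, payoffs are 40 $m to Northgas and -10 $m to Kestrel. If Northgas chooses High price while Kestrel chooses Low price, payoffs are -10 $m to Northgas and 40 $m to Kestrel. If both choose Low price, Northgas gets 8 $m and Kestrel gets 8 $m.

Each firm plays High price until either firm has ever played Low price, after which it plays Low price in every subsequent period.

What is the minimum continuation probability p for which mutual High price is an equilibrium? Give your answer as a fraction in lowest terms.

17/32

Expected cooperation value is 23 + p·23 + p²·23 + … = 23/(1−p); deviation gives 40 + p·8/(1−p).
23 ≥ 40(1−p) + 8p ⇒ 32p ≥ 17 ⇒ p ≥ 17/32.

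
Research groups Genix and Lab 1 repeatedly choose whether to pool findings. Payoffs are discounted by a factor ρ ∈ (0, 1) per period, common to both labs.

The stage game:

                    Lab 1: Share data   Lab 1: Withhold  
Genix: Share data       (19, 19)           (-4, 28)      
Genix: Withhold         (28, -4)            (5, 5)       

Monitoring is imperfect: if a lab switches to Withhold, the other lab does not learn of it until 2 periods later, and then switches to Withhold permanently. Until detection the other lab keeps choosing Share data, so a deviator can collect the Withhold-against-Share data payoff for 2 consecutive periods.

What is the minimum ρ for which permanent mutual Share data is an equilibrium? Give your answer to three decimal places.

The best deviation is to choose Withhold for all 2 undetected periods, earning 28 each, then 5 forever once detected.
Deviation value: 28(1−ρ^2)/(1−ρ) + 5ρ^2/(1−ρ); cooperation value: 19/(1−ρ).
IC: 19 ≥ 28(1−ρ^2) + 5ρ^2 = 28 − 23ρ^2.
So ρ^2 ≥ 9/23, giving ρ ≥ (9/23)^(1/2) ≈ 0.626.

0.626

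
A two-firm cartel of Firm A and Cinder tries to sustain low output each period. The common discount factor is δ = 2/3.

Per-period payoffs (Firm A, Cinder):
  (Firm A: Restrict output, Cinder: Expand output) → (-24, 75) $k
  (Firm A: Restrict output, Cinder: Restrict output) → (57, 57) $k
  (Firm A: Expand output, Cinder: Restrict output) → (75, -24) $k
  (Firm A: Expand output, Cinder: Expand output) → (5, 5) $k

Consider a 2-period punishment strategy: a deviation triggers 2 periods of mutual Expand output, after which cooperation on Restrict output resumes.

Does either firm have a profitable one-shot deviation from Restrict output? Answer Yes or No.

No

A one-shot deviation gives 75 now, then 5 for 2 periods, then back to 57.
Gain from deviating: (75−57) today; loss: (57−5) in each of the next 2 periods.
No-deviation condition: (57−5)(δ+…+δ^2) ≥ 75−57, i.e. δ+…+δ^2 ≥ 9/26.
At δ = 2/3: δ+…+δ^2 = 1.1111 ≥ 0.3462.
So cooperation is sustainable.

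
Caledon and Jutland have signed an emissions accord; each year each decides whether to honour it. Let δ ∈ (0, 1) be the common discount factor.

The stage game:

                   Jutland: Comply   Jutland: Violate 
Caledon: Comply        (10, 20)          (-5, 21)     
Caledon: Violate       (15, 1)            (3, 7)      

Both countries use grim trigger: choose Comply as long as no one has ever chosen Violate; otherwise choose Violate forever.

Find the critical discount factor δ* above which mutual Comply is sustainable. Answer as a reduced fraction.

5/12

Caledon's threshold: (15−10)/(15−3) = 5/12.
Jutland's threshold: (21−20)/(21−7) = 1/14.
5/12 > 1/14, so Caledon binds and δ* = 5/12.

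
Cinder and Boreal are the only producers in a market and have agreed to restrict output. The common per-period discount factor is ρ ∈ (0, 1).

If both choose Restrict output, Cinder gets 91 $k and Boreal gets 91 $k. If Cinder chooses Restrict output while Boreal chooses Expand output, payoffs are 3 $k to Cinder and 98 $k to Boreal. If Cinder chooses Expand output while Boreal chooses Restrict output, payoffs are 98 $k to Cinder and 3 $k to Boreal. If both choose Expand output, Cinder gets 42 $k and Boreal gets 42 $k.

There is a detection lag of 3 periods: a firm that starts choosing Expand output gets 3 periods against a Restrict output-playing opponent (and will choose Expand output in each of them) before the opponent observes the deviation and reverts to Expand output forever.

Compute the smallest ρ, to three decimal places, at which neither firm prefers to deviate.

0.500

A deviator earns 98 for 3 periods, then 42 forever; cooperating earns 91 forever. Multiplying the IC by (1−ρ):
91 ≥ 98(1−ρ^3) + 42ρ^3, so 56·ρ^3 ≥ 7 and ρ^3 ≥ 1/8.
ρ ≥ (1/8)^(1/3) ≈ 0.500.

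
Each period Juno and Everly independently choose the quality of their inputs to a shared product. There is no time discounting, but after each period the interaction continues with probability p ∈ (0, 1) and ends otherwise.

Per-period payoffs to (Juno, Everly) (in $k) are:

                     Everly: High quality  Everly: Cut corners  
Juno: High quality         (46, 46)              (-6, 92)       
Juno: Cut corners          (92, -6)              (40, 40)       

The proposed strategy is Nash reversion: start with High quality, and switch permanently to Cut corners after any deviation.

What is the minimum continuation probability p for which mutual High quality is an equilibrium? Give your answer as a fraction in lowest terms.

Expected cooperation value is 46 + p·46 + p²·46 + … = 46/(1−p); deviation gives 92 + p·40/(1−p).
46 ≥ 92(1−p) + 40p ⇒ 52p ≥ 46 ⇒ p ≥ 46/52 = 23/26.

23/26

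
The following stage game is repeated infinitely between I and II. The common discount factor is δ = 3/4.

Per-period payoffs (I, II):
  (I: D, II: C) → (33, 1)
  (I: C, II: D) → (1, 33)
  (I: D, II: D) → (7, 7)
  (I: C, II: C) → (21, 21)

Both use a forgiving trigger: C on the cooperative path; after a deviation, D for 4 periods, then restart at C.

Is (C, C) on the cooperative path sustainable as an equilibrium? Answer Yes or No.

IC: δ+…+δ^4 ≥ (33−21)/(21−7) = 6/7.
At δ = 3/4: partial sum = 2.0508 ≥ 0.8571. Cooperation sustainable.

Yes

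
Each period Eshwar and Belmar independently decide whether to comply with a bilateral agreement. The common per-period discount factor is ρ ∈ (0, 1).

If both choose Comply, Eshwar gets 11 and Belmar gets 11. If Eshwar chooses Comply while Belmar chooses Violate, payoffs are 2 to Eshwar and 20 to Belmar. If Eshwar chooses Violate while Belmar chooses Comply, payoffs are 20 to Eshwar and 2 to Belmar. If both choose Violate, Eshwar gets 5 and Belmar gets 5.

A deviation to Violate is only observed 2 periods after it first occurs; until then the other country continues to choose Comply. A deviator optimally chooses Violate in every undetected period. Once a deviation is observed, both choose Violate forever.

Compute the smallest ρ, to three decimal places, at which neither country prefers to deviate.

0.775

The best deviation is to choose Violate for all 2 undetected periods, earning 20 each, then 5 forever once detected.
Deviation value: 20(1−ρ^2)/(1−ρ) + 5ρ^2/(1−ρ); cooperation value: 11/(1−ρ).
IC: 11 ≥ 20(1−ρ^2) + 5ρ^2 = 20 − 15ρ^2.
So ρ^2 ≥ 9/15 = 3/5, giving ρ ≥ (3/5)^(1/2) ≈ 0.775.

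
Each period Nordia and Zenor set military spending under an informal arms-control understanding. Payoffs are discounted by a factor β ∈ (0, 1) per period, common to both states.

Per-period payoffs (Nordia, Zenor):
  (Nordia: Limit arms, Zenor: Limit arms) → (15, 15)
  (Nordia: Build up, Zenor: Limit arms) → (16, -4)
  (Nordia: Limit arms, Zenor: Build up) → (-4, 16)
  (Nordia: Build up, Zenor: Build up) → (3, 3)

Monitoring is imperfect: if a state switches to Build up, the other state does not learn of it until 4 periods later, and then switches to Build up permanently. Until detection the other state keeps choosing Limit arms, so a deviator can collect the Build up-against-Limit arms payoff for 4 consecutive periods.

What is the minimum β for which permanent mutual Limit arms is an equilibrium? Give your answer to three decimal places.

Deviating for the 4 undetected periods gains 16−15 = 1 per period over cooperation, then loses 15−3 = 12 per period forever once punishment starts.
Gain: 1(1 + β + … + β^3); loss: 12·β^4/(1−β).
No profitable deviation ⇔ 1(1−β^4) ≤ 12·β^4, i.e. β^4 ≥ 1/(1+12) = 1/13.
Hence β ≥ (1/13)^(1/4) ≈ 0.527.

0.527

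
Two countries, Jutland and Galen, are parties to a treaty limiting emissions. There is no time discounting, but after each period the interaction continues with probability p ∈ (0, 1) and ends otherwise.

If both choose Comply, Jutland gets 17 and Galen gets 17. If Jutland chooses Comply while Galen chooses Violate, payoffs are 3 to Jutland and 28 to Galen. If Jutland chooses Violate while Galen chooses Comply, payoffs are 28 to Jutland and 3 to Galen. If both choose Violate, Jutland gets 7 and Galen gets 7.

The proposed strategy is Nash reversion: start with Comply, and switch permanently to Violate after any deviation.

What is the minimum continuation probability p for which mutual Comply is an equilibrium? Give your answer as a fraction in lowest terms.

11/21

With no time discounting, the continuation probability p plays the role of the discount factor.
Grim-trigger IC: 17/(1−p) ≥ 28 + 7p/(1−p) ⇒ p ≥ (28−17)/(28−7) = 11/21.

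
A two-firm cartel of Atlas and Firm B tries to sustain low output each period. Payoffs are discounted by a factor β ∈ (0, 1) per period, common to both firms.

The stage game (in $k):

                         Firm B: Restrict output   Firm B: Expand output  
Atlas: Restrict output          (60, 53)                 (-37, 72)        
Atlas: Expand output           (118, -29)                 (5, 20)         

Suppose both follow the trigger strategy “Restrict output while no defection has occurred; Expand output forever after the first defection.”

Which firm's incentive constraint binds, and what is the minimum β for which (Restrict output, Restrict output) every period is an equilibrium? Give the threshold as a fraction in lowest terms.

Atlas; β ≥ 58/113

Atlas: cooperation gives 60 each period; deviation gives 118 once then 5 forever.
  60/(1−β) ≥ 118 + 5β/(1−β) ⇒ β ≥ 58/113.
Firm B: cooperation gives 53 each period; deviation gives 72 once then 20 forever.
  β ≥ 19/52.
Both must hold, so the binding constraint is Atlas's: β ≥ 58/113.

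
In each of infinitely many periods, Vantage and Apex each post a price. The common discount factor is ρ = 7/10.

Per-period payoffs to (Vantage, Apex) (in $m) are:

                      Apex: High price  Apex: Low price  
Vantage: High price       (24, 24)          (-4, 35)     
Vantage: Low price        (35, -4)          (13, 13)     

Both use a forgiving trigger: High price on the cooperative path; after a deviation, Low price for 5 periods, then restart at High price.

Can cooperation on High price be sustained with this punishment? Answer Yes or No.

Comparing payoff streams over the 6 periods until play realigns: cooperate → 24(1+ρ+…+ρ^5); deviate → 35 + 13(ρ+…+ρ^5).
Cooperation is sustained iff (24−13)(ρ+…+ρ^5) ≥ 35−24.
ρ+…+ρ^5 = 7/10·(1−(7/10)^5)/(1−7/10) = 1.9412, and (35−24)/(24−13) = 1.0000.
1.9412 ≥ 1.0000, so cooperation is sustainable.

Yes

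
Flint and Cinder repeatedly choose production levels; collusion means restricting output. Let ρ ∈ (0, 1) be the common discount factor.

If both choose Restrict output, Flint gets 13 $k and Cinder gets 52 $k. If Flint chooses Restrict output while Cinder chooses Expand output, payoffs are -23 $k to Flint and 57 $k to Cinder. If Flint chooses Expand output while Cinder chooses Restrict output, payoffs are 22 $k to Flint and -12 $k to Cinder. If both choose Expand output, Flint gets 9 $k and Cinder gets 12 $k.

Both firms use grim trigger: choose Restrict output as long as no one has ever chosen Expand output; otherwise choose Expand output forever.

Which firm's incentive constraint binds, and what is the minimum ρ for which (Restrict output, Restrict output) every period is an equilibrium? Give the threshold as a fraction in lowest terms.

Flint; ρ ≥ 9/13

Flint's threshold: (22−13)/(22−9) = 9/13.
Cinder's threshold: (57−52)/(57−12) = 1/9.
9/13 > 1/9, so Flint binds and ρ* = 9/13.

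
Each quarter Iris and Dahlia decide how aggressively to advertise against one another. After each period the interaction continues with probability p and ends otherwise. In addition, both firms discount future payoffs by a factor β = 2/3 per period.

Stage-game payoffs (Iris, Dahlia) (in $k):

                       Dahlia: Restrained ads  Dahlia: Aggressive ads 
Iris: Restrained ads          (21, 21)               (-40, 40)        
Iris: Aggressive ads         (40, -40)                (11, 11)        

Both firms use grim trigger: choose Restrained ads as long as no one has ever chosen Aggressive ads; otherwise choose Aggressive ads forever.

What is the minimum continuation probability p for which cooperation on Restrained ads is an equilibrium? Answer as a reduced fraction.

57/58

With continuation probability p and discount β, the effective per-period discount factor is βp.
Grim-trigger IC: βp ≥ (40−21)/(40−11) = 19/29.
So p ≥ (19/29)/(2/3) = 57/58.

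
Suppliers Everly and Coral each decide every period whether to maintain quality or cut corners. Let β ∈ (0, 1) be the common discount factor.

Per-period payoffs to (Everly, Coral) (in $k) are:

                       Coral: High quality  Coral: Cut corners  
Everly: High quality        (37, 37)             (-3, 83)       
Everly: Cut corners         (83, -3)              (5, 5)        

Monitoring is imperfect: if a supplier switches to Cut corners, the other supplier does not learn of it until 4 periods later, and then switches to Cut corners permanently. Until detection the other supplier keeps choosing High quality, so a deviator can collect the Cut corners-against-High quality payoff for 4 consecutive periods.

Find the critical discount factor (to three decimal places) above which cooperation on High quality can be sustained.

0.876

The best deviation is to choose Cut corners for all 4 undetected periods, earning 83 each, then 5 forever once detected.
Deviation value: 83(1−β^4)/(1−β) + 5β^4/(1−β); cooperation value: 37/(1−β).
IC: 37 ≥ 83(1−β^4) + 5β^4 = 83 − 78β^4.
So β^4 ≥ 46/78 = 23/39, giving β ≥ (23/39)^(1/4) ≈ 0.876.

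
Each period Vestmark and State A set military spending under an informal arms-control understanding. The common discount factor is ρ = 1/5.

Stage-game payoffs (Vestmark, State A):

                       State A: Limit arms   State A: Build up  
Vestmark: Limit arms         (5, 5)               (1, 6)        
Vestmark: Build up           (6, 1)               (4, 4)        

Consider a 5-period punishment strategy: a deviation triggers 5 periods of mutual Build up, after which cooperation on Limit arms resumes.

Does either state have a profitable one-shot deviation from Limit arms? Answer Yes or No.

Yes

A one-shot deviation gives 6 now, then 4 for 5 periods, then back to 5.
Gain from deviating: (6−5) today; loss: (5−4) in each of the next 5 periods.
No-deviation condition: (5−4)(ρ+…+ρ^5) ≥ 6−5, i.e. ρ+…+ρ^5 ≥ 1.
At ρ = 1/5: ρ+…+ρ^5 = 0.2499 < 1.0000.
So cooperation is not sustainable.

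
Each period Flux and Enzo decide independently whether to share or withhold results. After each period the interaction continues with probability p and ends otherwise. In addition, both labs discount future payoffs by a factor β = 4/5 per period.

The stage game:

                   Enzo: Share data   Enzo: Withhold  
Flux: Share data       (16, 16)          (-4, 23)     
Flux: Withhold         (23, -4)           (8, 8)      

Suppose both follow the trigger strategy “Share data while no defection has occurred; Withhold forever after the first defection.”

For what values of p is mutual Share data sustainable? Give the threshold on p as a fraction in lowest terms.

With continuation probability p and discount β, the effective per-period discount factor is βp.
Grim-trigger IC: βp ≥ (23−16)/(23−8) = 7/15.
So p ≥ (7/15)/(4/5) = 7/12.

7/12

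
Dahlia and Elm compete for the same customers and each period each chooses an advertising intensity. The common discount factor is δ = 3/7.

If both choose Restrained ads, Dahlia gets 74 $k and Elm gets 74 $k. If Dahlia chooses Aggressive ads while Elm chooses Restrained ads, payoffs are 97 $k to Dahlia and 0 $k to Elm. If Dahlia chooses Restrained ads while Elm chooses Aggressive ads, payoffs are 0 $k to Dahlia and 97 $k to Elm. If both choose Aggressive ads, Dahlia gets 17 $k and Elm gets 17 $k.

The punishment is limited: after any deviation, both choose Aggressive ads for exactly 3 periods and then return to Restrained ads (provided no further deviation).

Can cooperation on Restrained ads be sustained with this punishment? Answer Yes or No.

IC: δ+…+δ^3 ≥ (97−74)/(74−17) = 23/57.
At δ = 3/7: partial sum = 0.6910 ≥ 0.4035. Cooperation sustainable.

Yes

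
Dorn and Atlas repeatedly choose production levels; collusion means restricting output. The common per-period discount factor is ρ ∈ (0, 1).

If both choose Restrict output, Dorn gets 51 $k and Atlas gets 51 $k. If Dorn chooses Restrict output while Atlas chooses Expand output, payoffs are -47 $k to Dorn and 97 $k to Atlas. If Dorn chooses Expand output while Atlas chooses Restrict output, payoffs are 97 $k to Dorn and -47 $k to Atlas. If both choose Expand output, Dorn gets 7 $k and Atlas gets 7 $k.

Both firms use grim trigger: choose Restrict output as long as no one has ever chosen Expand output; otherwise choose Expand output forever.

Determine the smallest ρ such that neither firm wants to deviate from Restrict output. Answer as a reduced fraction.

23/45

Under grim trigger the critical discount factor is (T−C)/(T−P) with T = 97, C = 51, P = 7.
ρ* = (97−51)/(97−7) = 46/90 = 23/45.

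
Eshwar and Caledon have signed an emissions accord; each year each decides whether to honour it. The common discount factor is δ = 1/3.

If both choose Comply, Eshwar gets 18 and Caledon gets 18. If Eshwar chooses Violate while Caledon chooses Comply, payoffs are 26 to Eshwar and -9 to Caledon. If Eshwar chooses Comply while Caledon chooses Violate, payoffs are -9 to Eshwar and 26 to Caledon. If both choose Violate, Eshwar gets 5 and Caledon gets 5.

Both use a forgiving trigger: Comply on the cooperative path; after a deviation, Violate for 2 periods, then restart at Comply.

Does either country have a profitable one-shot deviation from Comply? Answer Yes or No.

Yes

A one-shot deviation gives 26 now, then 5 for 2 periods, then back to 18.
Gain from deviating: (26−18) today; loss: (18−5) in each of the next 2 periods.
No-deviation condition: (18−5)(δ+…+δ^2) ≥ 26−18, i.e. δ+…+δ^2 ≥ 8/13.
At δ = 1/3: δ+…+δ^2 = 0.4444 < 0.6154.
So cooperation is not sustainable.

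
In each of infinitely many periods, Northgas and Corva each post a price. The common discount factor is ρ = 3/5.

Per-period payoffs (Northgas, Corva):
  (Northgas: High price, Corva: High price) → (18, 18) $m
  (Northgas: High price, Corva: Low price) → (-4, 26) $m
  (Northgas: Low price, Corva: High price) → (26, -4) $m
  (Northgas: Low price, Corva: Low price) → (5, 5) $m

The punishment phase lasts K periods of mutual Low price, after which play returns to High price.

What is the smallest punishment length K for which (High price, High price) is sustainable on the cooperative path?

2

IC: ρ(1−ρ^K)/(1−ρ) ≥ (26−18)/(18−5) = 8/13.
With ρ = 3/5: need 1 − ρ^K ≥ 8/13·(1−3/5)/(3/5), i.e. ρ^K ≤ 0.5897.
Since (3/5)^1 = 0.6000 and (3/5)^2 = 0.3600, the smallest such K is 2.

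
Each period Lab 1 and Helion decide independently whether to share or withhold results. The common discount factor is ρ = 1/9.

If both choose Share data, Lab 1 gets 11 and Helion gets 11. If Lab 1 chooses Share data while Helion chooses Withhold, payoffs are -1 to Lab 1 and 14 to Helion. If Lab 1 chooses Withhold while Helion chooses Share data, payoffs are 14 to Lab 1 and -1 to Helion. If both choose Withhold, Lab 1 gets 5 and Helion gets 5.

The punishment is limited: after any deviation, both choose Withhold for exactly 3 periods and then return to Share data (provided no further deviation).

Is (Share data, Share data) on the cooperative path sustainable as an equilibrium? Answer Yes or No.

Comparing payoff streams over the 4 periods until play realigns: cooperate → 11(1+ρ+…+ρ^3); deviate → 14 + 5(ρ+…+ρ^3).
Cooperation is sustained iff (11−5)(ρ+…+ρ^3) ≥ 14−11.
ρ+…+ρ^3 = 1/9·(1−(1/9)^3)/(1−1/9) = 0.1248, and (14−11)/(11−5) = 0.5000.
0.1248 < 0.5000, so cooperation is not sustainable.

No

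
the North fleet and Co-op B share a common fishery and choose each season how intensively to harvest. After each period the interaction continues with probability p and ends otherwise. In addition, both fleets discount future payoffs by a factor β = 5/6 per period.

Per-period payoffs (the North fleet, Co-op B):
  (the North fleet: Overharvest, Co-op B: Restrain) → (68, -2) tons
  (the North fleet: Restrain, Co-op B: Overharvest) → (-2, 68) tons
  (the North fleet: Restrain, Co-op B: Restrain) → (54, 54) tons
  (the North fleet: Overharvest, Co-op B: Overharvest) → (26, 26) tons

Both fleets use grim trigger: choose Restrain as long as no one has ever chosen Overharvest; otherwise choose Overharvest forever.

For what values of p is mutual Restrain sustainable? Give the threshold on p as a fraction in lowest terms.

2/5

With continuation probability p and discount β, the effective per-period discount factor is βp.
Grim-trigger IC: βp ≥ (68−54)/(68−26) = 1/3.
So p ≥ (1/3)/(5/6) = 2/5.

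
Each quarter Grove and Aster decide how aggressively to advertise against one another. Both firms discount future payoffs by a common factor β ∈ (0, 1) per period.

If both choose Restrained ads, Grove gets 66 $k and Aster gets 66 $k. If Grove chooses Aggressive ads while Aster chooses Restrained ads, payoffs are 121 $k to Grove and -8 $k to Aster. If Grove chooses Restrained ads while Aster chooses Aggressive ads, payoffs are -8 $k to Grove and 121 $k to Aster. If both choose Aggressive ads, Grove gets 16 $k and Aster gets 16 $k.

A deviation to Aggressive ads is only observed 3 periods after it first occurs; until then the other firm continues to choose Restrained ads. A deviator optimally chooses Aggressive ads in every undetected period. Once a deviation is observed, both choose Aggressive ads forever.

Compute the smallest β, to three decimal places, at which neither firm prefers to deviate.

A deviator earns 121 for 3 periods, then 16 forever; cooperating earns 66 forever. Multiplying the IC by (1−β):
66 ≥ 121(1−β^3) + 16β^3, so 105·β^3 ≥ 55 and β^3 ≥ 11/21.
β ≥ (11/21)^(1/3) ≈ 0.806.

0.806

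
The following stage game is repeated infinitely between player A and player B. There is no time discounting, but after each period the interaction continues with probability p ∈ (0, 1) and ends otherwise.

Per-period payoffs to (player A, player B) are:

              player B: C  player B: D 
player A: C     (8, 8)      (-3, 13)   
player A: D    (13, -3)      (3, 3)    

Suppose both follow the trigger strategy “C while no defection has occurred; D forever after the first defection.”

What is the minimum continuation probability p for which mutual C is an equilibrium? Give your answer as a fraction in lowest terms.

1/2

With no time discounting, the continuation probability p plays the role of the discount factor.
Grim-trigger IC: 8/(1−p) ≥ 13 + 3p/(1−p) ⇒ p ≥ (13−8)/(13−3) = 1/2.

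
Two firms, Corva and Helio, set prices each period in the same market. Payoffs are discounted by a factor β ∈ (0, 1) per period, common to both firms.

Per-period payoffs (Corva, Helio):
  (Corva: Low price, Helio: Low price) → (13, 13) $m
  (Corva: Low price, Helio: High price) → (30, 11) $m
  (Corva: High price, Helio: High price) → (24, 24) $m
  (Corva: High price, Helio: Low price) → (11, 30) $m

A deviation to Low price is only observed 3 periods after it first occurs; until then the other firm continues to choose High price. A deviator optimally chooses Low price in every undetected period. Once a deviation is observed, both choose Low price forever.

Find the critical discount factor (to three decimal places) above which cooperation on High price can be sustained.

A deviator earns 30 for 3 periods, then 13 forever; cooperating earns 24 forever. Multiplying the IC by (1−β):
24 ≥ 30(1−β^3) + 13β^3, so 17·β^3 ≥ 6 and β^3 ≥ 6/17.
β ≥ (6/17)^(1/3) ≈ 0.707.

0.707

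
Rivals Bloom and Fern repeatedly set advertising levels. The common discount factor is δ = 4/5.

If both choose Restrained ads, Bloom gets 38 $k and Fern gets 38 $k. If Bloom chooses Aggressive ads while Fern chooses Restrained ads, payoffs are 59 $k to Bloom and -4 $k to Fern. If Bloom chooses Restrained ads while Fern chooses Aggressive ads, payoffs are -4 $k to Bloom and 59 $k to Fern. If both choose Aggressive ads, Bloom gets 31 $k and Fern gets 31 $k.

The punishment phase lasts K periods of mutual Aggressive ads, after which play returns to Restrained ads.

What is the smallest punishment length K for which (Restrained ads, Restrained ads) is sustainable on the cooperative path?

IC: δ(1−δ^K)/(1−δ) ≥ (59−38)/(38−31) = 3.
With δ = 4/5: need 1 − δ^K ≥ 3·(1−4/5)/(4/5), i.e. δ^K ≤ 0.2500.
Since (4/5)^6 = 0.2621 and (4/5)^7 = 0.2097, the smallest such K is 7.

7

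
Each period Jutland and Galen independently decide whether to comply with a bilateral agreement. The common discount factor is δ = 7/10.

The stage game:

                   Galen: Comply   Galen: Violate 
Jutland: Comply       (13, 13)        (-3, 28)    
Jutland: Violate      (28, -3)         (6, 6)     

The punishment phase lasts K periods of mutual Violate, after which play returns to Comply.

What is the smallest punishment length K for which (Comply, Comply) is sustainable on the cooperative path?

8

Need Σ_{k=1}^{K} δ^k ≥ (28−13)/(13−6) = 2.1429 at δ = 7/10.
At K = 7 the sum is 2.1412 < 2.1429; at K = 8 it is 2.1988 ≥ 2.1429.
So the minimum punishment length is K = 8.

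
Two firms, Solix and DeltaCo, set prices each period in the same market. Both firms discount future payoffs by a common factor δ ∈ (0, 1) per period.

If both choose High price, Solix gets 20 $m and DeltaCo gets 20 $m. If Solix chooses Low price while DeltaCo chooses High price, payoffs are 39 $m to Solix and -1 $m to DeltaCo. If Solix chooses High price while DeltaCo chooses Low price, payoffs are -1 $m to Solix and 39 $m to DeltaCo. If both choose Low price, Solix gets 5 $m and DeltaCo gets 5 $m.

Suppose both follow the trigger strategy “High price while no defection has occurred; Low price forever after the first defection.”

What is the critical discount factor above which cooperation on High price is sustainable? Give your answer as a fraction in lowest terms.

Under grim trigger the critical discount factor is (T−C)/(T−P) with T = 39, C = 20, P = 5.
δ* = (39−20)/(39−5) = 19/34.

19/34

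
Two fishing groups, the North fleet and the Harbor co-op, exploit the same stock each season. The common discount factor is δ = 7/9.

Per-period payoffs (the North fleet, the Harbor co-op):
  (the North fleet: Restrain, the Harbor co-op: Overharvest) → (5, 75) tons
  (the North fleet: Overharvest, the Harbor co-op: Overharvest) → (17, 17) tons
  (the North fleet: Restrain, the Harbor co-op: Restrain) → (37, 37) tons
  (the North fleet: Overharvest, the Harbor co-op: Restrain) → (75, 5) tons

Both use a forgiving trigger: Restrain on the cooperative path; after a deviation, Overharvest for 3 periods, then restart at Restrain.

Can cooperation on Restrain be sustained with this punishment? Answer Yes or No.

A one-shot deviation gives 75 now, then 17 for 3 periods, then back to 37.
Gain from deviating: (75−37) today; loss: (37−17) in each of the next 3 periods.
No-deviation condition: (37−17)(δ+…+δ^3) ≥ 75−37, i.e. δ+…+δ^3 ≥ 19/10.
At δ = 7/9: δ+…+δ^3 = 1.8532 < 1.9000.
So cooperation is not sustainable.

No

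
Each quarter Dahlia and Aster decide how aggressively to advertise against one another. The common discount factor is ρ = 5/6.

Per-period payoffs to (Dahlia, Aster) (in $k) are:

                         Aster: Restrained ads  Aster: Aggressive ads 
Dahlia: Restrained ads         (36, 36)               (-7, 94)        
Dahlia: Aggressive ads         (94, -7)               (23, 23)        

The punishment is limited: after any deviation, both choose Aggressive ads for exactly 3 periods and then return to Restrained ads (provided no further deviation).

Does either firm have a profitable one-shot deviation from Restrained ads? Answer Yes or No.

IC: ρ+…+ρ^3 ≥ (94−36)/(36−23) = 58/13.
At ρ = 5/6: partial sum = 2.1065 < 4.4615. Cooperation not sustainable.

Yes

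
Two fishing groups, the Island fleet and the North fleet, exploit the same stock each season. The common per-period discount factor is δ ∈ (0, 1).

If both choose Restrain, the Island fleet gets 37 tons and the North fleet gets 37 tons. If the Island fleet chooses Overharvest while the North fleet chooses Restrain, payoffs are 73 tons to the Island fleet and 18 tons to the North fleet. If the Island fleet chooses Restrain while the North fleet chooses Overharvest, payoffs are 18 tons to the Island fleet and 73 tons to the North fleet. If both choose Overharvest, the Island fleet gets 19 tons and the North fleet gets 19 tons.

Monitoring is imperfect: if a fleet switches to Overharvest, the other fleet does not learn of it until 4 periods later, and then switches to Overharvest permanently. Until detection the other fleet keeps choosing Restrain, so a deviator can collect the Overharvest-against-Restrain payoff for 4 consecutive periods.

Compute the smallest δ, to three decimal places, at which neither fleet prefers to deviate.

0.904

A deviator earns 73 for 4 periods, then 19 forever; cooperating earns 37 forever. Multiplying the IC by (1−δ):
37 ≥ 73(1−δ^4) + 19δ^4, so 54·δ^4 ≥ 36 and δ^4 ≥ 2/3.
δ ≥ (2/3)^(1/4) ≈ 0.904.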